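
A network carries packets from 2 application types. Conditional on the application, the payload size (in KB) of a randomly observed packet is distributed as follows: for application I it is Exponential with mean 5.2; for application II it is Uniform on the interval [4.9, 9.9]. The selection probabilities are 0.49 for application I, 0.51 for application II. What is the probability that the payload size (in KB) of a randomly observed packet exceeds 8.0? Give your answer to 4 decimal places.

0.2990

Conditional on each application, P(X > 8.0): I: 0.214711; II: 0.38.
By total probability, P(X > 8.0) = 0.49·0.214711 + 0.51·0.38 = 0.299008.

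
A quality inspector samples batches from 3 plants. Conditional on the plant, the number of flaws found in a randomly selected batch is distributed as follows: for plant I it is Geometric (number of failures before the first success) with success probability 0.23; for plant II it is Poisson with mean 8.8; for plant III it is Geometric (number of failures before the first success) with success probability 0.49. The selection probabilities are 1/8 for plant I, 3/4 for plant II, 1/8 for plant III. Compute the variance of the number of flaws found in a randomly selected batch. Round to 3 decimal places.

Per component, I: μ=3.34783, E[X²]=25.7637; II: μ=8.8, E[X²]=86.24; III: μ=1.04082, E[X²]=3.20741.
E[X] = 0.125·3.34783 + 0.75·8.8 + 0.125·1.04082 = 7.14858.
E[X²] = 0.125·25.7637 + 0.75·86.24 + 0.125·3.20741 = 68.3014.
Var(X) = E[X²] − (E[X])² = 68.3014 − 51.1022 = 17.1992.

17.199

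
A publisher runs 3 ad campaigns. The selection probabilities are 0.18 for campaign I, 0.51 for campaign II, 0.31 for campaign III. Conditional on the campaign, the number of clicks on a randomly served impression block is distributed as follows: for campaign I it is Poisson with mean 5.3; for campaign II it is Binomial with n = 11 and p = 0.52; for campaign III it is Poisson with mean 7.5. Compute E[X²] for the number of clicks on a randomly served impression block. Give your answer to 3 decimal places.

For each component E[X²] = Var + (mean)², giving I: 33.39; II: 35.464; III: 63.75.
Overall E[X²] = 0.18·33.39 + 0.51·35.464 + 0.31·63.75 = 43.8593.

43.859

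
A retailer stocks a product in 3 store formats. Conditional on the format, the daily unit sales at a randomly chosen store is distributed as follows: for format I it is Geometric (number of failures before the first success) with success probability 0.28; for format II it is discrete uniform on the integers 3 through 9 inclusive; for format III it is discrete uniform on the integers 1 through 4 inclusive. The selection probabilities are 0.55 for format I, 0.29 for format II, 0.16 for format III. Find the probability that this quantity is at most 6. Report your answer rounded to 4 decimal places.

Conditional on each format, P(X ≤ 6): I: 0.899694; II: 0.571429; III: 1.
By total probability, P(X ≤ 6) = 0.55·0.899694 + 0.29·0.571429 + 0.16·1 = 0.820546.

0.8205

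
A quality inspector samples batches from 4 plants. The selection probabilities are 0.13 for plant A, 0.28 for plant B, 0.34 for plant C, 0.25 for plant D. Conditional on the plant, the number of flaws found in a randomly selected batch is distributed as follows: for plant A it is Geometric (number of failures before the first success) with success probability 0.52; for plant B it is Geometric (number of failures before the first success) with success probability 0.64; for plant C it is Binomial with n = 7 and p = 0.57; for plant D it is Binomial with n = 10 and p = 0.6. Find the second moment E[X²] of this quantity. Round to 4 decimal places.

16.2724

For each component E[X²] = Var + (mean)², giving A: 2.62722; B: 1.19531; C: 17.6358; D: 38.4.
Overall E[X²] = 0.13·2.62722 + 0.28·1.19531 + 0.34·17.6358 + 0.25·38.4 = 16.2724.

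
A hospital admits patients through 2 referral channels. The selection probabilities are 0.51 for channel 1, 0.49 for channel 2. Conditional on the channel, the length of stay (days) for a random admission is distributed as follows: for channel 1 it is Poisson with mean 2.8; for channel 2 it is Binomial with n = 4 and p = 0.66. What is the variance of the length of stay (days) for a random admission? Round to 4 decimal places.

Per component, 1: μ=2.8, E[X²]=10.64; 2: μ=2.64, E[X²]=7.8672.
E[X] = 0.51·2.8 + 0.49·2.64 = 2.7216.
E[X²] = 0.51·10.64 + 0.49·7.8672 = 9.28133.
Var(X) = E[X²] − (E[X])² = 9.28133 − 7.40711 = 1.87422.

1.8742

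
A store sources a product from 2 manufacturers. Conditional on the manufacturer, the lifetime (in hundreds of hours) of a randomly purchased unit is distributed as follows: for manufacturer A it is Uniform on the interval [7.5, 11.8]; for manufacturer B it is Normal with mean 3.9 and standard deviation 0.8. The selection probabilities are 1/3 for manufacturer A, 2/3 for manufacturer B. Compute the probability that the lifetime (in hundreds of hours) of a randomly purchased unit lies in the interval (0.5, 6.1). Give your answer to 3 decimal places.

Conditional on each manufacturer, P(0.5 < X < 6.1): A: 0; B: 0.99701.
By total probability, P(0.5 < X < 6.1) = 0.333333·0 + 0.666667·0.99701 = 0.664673.

0.665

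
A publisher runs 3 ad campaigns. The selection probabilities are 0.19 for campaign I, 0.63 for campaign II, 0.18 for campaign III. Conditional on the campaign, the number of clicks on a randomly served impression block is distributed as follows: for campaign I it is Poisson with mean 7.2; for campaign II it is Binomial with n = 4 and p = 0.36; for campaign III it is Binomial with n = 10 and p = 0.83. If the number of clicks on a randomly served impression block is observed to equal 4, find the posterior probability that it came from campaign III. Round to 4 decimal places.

0.0161

Likelihoods P(X=4 | ·): I: 0.0835985; II: 0.0167962; III: 0.00240561.
Posterior ∝ prior × likelihood. Numerator for III: 0.18·0.00240561 = 0.00043301.
Normalizing constant: 0.19·0.0835985 + 0.63·0.0167962 + 0.18·0.00240561 = 0.0268983.
P(III | observation) = 0.00043301 / 0.0268983 = 0.016098.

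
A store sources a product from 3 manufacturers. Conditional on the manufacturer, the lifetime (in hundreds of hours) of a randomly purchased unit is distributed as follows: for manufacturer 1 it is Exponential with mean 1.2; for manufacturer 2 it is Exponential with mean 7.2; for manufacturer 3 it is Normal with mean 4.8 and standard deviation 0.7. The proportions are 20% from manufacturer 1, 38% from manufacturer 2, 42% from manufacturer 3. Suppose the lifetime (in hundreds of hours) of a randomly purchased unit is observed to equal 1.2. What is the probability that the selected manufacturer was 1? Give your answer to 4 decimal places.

0.5785

Likelihoods f(1.2 | ·): 1: 0.306566; 2: 0.117567; 3: 1.02917e-06.
Posterior ∝ prior × likelihood. Numerator for 1: 0.2·0.306566 = 0.0613132.
Normalizing constant: 0.2·0.306566 + 0.38·0.117567 + 0.42·1.02917e-06 = 0.105989.
P(1 | observation) = 0.0613132 / 0.105989 = 0.578486.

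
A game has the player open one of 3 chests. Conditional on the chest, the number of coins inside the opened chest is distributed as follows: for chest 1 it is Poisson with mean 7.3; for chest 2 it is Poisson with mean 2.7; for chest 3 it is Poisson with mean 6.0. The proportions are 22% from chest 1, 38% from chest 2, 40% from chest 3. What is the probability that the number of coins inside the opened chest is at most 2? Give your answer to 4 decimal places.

0.2176

Conditional on each chest, P(X ≤ 2): 1: 0.0236067; 2: 0.493624; 3: 0.0619688.
By total probability, P(X ≤ 2) = 0.22·0.0236067 + 0.38·0.493624 + 0.4·0.0619688 = 0.217558.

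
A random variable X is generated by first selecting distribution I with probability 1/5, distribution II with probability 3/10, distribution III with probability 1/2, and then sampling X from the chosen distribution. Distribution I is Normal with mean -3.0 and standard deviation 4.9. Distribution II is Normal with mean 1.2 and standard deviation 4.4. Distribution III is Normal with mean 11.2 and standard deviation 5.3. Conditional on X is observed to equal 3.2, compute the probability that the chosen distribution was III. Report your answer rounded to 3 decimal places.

Likelihoods f(3.2 | ·): I: 0.0365646; II: 0.0817697; III: 0.0240928.
Posterior ∝ prior × likelihood. Numerator for III: 0.5·0.0240928 = 0.0120464.
Normalizing constant: 0.2·0.0365646 + 0.3·0.0817697 + 0.5·0.0240928 = 0.0438902.
P(III | observation) = 0.0120464 / 0.0438902 = 0.274467.

0.274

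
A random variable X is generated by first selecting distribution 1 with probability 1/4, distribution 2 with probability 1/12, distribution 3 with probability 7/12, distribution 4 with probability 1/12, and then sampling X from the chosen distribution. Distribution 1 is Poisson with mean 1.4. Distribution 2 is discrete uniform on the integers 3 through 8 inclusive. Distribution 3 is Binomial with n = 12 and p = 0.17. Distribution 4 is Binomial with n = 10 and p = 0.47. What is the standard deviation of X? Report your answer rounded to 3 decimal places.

Per component, 1: μ=1.4, E[X²]=3.36; 2: μ=5.5, E[X²]=33.1667; 3: μ=2.04, E[X²]=5.8548; 4: μ=4.7, E[X²]=24.581.
E[X] = 0.25·1.4 + 0.0833333·5.5 + 0.583333·2.04 + 0.0833333·4.7 = 2.39.
E[X²] = 0.25·3.36 + 0.0833333·33.1667 + 0.583333·5.8548 + 0.0833333·24.581 = 9.06761.
Var(X) = E[X²] − (E[X])² = 9.06761 − 5.7121 = 3.35551.
SD(X) = √3.35551 = 1.8318.

1.832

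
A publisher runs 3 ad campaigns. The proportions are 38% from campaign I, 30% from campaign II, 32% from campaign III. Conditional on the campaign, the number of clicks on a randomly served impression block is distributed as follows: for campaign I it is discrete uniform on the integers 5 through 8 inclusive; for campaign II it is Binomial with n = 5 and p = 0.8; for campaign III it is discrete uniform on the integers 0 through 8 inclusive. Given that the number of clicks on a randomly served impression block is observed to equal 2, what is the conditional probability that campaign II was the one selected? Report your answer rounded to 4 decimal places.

Likelihoods P(X=2 | ·): I: 0; II: 0.0512; III: 0.111111.
Posterior ∝ prior × likelihood. Numerator for II: 0.3·0.0512 = 0.01536.
Normalizing constant: 0.38·0 + 0.3·0.0512 + 0.32·0.111111 = 0.0509156.
P(II | observation) = 0.01536 / 0.0509156 = 0.301676.

0.3017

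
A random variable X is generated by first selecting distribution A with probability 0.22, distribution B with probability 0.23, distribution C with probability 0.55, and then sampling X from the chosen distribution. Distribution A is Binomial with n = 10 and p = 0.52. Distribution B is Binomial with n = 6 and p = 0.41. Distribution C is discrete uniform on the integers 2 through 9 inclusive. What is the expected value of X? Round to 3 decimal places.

4.735

Component means — A: 5.2; B: 2.46; C: 5.5.
E[X] = 0.22·5.2 + 0.23·2.46 + 0.55·5.5 = 4.7348.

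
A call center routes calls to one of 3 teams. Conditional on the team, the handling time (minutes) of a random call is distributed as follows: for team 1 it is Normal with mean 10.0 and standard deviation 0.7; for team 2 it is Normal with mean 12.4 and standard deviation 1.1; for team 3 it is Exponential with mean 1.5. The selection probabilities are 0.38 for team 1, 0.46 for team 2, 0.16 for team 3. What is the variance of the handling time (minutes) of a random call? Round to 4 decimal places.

15.2469

Per component, 1: μ=10, E[X²]=100.49; 2: μ=12.4, E[X²]=154.97; 3: μ=1.5, E[X²]=4.5.
E[X] = 0.38·10 + 0.46·12.4 + 0.16·1.5 = 9.744.
E[X²] = 0.38·100.49 + 0.46·154.97 + 0.16·4.5 = 110.192.
Var(X) = E[X²] − (E[X])² = 110.192 − 94.9455 = 15.2469.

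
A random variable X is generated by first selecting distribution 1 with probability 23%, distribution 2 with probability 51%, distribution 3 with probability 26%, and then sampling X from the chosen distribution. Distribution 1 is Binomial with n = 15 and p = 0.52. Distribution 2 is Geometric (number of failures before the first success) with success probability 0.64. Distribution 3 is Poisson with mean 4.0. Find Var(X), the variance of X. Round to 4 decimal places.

Per component, 1: μ=7.8, E[X²]=64.584; 2: μ=0.5625, E[X²]=1.19531; 3: μ=4, E[X²]=20.
E[X] = 0.23·7.8 + 0.51·0.5625 + 0.26·4 = 3.12088.
E[X²] = 0.23·64.584 + 0.51·1.19531 + 0.26·20 = 20.6639.
Var(X) = E[X²] − (E[X])² = 20.6639 − 9.73986 = 10.9241.

10.9241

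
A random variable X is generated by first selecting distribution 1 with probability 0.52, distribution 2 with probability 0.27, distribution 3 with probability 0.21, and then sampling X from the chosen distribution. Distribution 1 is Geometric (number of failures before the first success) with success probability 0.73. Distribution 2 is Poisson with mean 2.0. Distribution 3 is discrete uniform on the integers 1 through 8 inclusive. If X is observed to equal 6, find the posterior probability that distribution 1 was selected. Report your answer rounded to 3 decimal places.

0.005

Likelihoods P(X=6 | ·): 1: 0.000282817; 2: 0.0120298; 3: 0.125.
Posterior ∝ prior × likelihood. Numerator for 1: 0.52·0.000282817 = 0.000147065.
Normalizing constant: 0.52·0.000282817 + 0.27·0.0120298 + 0.21·0.125 = 0.0296451.
P(1 | observation) = 0.000147065 / 0.0296451 = 0.00496085.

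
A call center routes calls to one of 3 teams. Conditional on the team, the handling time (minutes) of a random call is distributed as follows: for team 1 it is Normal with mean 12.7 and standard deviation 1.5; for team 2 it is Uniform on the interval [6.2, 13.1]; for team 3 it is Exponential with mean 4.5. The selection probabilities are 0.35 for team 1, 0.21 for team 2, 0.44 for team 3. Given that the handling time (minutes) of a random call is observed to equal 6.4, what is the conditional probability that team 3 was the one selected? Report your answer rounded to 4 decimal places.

0.4365

Likelihoods f(6.4 | ·): 1: 3.92954e-05; 2: 0.144928; 3: 0.053595.
Posterior ∝ prior × likelihood. Numerator for 3: 0.44·0.053595 = 0.0235818.
Normalizing constant: 0.35·3.92954e-05 + 0.21·0.144928 + 0.44·0.053595 = 0.0540303.
P(3 | observation) = 0.0235818 / 0.0540303 = 0.436455.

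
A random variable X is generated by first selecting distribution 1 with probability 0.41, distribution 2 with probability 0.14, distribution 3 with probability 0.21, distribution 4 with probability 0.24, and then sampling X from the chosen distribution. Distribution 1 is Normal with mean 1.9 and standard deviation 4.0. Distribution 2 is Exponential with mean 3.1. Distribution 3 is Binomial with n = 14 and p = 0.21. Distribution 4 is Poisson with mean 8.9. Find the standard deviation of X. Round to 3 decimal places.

4.295

Per component, 1: μ=1.9, E[X²]=19.61; 2: μ=3.1, E[X²]=19.22; 3: μ=2.94, E[X²]=10.9662; 4: μ=8.9, E[X²]=88.11.
E[X] = 0.41·1.9 + 0.14·3.1 + 0.21·2.94 + 0.24·8.9 = 3.9664.
E[X²] = 0.41·19.61 + 0.14·19.22 + 0.21·10.9662 + 0.24·88.11 = 34.1802.
Var(X) = E[X²] − (E[X])² = 34.1802 − 15.7323 = 18.4479.
SD(X) = √18.4479 = 4.2951.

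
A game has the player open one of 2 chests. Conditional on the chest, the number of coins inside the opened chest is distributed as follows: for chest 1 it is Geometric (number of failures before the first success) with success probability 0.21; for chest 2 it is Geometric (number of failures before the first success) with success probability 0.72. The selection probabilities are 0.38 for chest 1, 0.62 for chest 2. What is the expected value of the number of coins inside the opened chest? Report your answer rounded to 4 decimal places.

1.6706

Component means — 1: 3.7619; 2: 0.388889.
E[X] = 0.38·3.7619 + 0.62·0.388889 = 1.67063.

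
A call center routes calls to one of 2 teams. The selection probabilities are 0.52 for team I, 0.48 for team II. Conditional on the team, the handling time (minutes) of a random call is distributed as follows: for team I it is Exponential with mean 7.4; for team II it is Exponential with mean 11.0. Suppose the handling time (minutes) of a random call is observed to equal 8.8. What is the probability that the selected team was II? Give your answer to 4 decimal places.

Likelihoods f(8.8 | ·): I: 0.0411443; II: 0.0408481.
Posterior ∝ prior × likelihood. Numerator for II: 0.48·0.0408481 = 0.0196071.
Normalizing constant: 0.52·0.0411443 + 0.48·0.0408481 = 0.0410021.
P(II | observation) = 0.0196071 / 0.0410021 = 0.478197.

0.4782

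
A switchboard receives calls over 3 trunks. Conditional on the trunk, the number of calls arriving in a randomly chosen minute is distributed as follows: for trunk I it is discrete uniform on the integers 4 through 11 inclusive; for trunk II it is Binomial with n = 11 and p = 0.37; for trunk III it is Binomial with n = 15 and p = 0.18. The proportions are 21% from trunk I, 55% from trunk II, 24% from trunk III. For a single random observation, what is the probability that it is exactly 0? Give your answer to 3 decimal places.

0.016

Conditional on each trunk, P(X = 0): I: 0; II: 0.00620506; III: 0.0509575.
By total probability, P(X = 0) = 0.21·0 + 0.55·0.00620506 + 0.24·0.0509575 = 0.0156426.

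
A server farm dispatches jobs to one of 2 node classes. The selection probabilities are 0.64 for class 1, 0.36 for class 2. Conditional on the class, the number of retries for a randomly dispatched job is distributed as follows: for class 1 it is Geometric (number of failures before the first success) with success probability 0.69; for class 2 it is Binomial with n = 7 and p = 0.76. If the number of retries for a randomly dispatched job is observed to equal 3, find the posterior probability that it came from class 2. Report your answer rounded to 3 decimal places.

Likelihoods P(X=3 | ·): 1: 0.0205558; 2: 0.0509746.
Posterior ∝ prior × likelihood. Numerator for 2: 0.36·0.0509746 = 0.0183509.
Normalizing constant: 0.64·0.0205558 + 0.36·0.0509746 = 0.0315066.
P(2 | observation) = 0.0183509 / 0.0315066 = 0.582446.

0.582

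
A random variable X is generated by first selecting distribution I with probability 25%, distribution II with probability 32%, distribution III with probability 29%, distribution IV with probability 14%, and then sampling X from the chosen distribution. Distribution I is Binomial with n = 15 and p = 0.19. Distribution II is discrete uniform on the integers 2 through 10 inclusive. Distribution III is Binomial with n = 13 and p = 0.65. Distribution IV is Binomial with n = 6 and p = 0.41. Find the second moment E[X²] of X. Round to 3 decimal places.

38.876

For each component E[X²] = Var + (mean)², giving I: 10.431; II: 42.6667; III: 74.36; IV: 7.503.
Overall E[X²] = 0.25·10.431 + 0.32·42.6667 + 0.29·74.36 + 0.14·7.503 = 38.8759.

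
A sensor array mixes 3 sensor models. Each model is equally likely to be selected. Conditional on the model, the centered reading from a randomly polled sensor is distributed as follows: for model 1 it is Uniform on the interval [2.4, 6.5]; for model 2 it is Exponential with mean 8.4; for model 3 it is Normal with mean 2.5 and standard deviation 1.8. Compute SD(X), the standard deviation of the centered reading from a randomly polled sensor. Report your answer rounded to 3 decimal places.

Per component, 1: μ=4.45, E[X²]=21.2033; 2: μ=8.4, E[X²]=141.12; 3: μ=2.5, E[X²]=9.49.
E[X] = 0.333333·4.45 + 0.333333·8.4 + 0.333333·2.5 = 5.11667.
E[X²] = 0.333333·21.2033 + 0.333333·141.12 + 0.333333·9.49 = 57.2711.
Var(X) = E[X²] − (E[X])² = 57.2711 − 26.1803 = 31.0908.
SD(X) = √31.0908 = 5.57592.

5.576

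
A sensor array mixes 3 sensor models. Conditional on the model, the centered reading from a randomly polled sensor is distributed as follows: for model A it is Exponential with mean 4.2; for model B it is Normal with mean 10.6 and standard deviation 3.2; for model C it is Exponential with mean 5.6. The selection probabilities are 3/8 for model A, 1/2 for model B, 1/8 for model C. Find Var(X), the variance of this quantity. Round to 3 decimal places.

Per component, A: μ=4.2, E[X²]=35.28; B: μ=10.6, E[X²]=122.6; C: μ=5.6, E[X²]=62.72.
E[X] = 0.375·4.2 + 0.5·10.6 + 0.125·5.6 = 7.575.
E[X²] = 0.375·35.28 + 0.5·122.6 + 0.125·62.72 = 82.37.
Var(X) = E[X²] − (E[X])² = 82.37 − 57.3806 = 24.9894.

24.989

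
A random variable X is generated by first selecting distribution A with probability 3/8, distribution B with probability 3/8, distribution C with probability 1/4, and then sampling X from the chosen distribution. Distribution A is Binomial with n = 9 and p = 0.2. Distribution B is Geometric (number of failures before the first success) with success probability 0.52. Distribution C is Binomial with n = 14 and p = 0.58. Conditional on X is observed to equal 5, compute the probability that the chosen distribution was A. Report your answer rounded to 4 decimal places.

0.2526

Likelihoods P(X=5 | ·): A: 0.0165151; B: 0.0132498; C: 0.0534377.
Posterior ∝ prior × likelihood. Numerator for A: 0.375·0.0165151 = 0.00619315.
Normalizing constant: 0.375·0.0165151 + 0.375·0.0132498 + 0.25·0.0534377 = 0.0245213.
P(A | observation) = 0.00619315 / 0.0245213 = 0.252563.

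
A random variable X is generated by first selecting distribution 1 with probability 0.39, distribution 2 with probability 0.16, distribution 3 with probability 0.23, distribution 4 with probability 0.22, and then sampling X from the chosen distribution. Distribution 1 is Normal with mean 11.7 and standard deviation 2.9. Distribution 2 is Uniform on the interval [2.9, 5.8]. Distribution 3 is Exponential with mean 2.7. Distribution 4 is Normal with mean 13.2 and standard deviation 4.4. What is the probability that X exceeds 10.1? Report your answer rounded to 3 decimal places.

0.449

Conditional on each component, P(X > 10.1): 1: 0.709431; 2: 0; 3: 0.0237365; 4: 0.759453.
By total probability, P(X > 10.1) = 0.39·0.709431 + 0.16·0 + 0.23·0.0237365 + 0.22·0.759453 = 0.449217.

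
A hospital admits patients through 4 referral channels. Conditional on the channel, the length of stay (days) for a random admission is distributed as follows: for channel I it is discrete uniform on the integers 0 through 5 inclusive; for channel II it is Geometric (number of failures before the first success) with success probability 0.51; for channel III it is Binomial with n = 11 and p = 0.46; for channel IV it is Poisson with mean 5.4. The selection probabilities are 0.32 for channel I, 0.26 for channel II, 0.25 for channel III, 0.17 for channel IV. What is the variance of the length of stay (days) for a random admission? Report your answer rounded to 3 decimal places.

Per component, I: μ=2.5, E[X²]=9.16667; II: μ=0.960784, E[X²]=2.807; III: μ=5.06, E[X²]=28.336; IV: μ=5.4, E[X²]=34.56.
E[X] = 0.32·2.5 + 0.26·0.960784 + 0.25·5.06 + 0.17·5.4 = 3.2328.
E[X²] = 0.32·9.16667 + 0.26·2.807 + 0.25·28.336 + 0.17·34.56 = 16.6224.
Var(X) = E[X²] − (E[X])² = 16.6224 − 10.451 = 6.17133.

6.171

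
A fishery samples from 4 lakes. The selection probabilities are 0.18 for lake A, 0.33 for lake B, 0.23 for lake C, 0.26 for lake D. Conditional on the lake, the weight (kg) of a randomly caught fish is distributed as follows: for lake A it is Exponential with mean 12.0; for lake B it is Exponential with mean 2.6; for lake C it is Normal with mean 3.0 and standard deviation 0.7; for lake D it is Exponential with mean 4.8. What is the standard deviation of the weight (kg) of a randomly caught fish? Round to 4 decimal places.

Per component, A: μ=12, E[X²]=288; B: μ=2.6, E[X²]=13.52; C: μ=3, E[X²]=9.49; D: μ=4.8, E[X²]=46.08.
E[X] = 0.18·12 + 0.33·2.6 + 0.23·3 + 0.26·4.8 = 4.956.
E[X²] = 0.18·288 + 0.33·13.52 + 0.23·9.49 + 0.26·46.08 = 70.4651.
Var(X) = E[X²] − (E[X])² = 70.4651 − 24.5619 = 45.9032.
SD(X) = √45.9032 = 6.77519.

6.7752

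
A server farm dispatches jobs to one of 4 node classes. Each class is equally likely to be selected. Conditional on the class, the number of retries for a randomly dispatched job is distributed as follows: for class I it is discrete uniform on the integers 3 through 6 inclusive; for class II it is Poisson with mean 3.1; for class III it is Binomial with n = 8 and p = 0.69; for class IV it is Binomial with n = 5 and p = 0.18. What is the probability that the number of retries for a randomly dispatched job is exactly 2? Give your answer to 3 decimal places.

0.102

Conditional on each class, P(X = 2): I: 0; II: 0.216461; III: 0.0118311; IV: 0.178643.
By total probability, P(X = 2) = 0.25·0 + 0.25·0.216461 + 0.25·0.0118311 + 0.25·0.178643 = 0.101734.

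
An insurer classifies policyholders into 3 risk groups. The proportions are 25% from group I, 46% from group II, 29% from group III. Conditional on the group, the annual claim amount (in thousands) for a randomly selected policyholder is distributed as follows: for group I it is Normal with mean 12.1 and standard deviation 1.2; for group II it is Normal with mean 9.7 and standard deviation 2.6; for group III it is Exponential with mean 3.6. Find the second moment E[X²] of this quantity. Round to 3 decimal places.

For each component E[X²] = Var + (mean)², giving I: 147.85; II: 100.85; III: 25.92.
Overall E[X²] = 0.25·147.85 + 0.46·100.85 + 0.29·25.92 = 90.8703.

90.870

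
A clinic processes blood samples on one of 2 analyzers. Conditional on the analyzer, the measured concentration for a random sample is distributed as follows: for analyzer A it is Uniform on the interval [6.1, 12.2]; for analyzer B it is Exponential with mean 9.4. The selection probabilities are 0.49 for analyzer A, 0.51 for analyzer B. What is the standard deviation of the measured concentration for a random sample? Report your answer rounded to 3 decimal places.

Per component, A: μ=9.15, E[X²]=86.8233; B: μ=9.4, E[X²]=176.72.
E[X] = 0.49·9.15 + 0.51·9.4 = 9.2775.
E[X²] = 0.49·86.8233 + 0.51·176.72 = 132.671.
Var(X) = E[X²] − (E[X])² = 132.671 − 86.072 = 46.5986.
SD(X) = √46.5986 = 6.82632.

6.826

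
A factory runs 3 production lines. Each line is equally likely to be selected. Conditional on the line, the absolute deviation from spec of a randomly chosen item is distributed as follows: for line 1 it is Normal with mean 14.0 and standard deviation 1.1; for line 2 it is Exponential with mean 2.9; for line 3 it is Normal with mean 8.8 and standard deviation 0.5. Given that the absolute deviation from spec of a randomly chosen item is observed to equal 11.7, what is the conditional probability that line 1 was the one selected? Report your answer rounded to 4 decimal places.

0.8698

Likelihoods f(11.7 | ·): 1: 0.0407541; 2: 0.00610167; 3: 3.95464e-08.
Posterior ∝ prior × likelihood. Numerator for 1: 0.333333·0.0407541 = 0.0135847.
Normalizing constant: 0.333333·0.0407541 + 0.333333·0.00610167 + 0.333333·3.95464e-08 = 0.0156186.
P(1 | observation) = 0.0135847 / 0.0156186 = 0.869777.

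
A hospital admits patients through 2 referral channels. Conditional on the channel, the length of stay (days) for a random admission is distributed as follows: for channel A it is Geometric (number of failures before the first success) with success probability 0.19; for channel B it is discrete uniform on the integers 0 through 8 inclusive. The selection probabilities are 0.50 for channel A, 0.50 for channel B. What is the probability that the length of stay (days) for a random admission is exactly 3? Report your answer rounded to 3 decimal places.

Conditional on each channel, P(X = 3): A: 0.100974; B: 0.111111.
By total probability, P(X = 3) = 0.5·0.100974 + 0.5·0.111111 = 0.106042.

0.106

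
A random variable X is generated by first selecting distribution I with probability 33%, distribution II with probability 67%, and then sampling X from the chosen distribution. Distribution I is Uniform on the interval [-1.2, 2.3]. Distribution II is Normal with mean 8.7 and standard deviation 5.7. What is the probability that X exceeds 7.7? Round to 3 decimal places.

0.382

Conditional on each component, P(X > 7.7): I: 0; II: 0.569632.
By total probability, P(X > 7.7) = 0.33·0 + 0.67·0.569632 = 0.381654.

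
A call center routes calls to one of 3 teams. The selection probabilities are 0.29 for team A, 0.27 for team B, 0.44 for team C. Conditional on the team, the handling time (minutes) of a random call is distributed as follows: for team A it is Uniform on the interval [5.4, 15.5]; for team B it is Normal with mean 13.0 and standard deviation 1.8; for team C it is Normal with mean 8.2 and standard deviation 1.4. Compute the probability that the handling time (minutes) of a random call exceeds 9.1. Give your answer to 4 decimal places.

0.5641

Conditional on each team, P(X > 9.1): A: 0.633663; B: 0.98487; C: 0.260158.
By total probability, P(X > 9.1) = 0.29·0.633663 + 0.27·0.98487 + 0.44·0.260158 = 0.564147.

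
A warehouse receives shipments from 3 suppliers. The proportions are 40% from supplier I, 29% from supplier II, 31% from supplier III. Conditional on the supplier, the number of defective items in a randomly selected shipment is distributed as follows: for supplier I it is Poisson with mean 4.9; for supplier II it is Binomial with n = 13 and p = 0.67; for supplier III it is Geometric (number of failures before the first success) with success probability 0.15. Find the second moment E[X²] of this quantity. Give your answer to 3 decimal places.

56.064

For each component E[X²] = Var + (mean)², giving I: 28.91; II: 78.7384; III: 69.8889.
Overall E[X²] = 0.4·28.91 + 0.29·78.7384 + 0.31·69.8889 = 56.0637.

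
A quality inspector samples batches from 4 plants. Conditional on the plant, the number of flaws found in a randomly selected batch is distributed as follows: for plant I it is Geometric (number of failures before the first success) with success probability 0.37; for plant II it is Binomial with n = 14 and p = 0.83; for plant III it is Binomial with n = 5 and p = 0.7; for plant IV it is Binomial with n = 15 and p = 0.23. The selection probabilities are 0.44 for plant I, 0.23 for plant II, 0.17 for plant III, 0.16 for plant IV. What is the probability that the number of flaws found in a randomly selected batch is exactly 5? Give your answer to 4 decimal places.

0.0674

Conditional on each plant, P(X = 5): I: 0.0367202; II: 9.35179e-05; III: 0.16807; IV: 0.141613.
By total probability, P(X = 5) = 0.44·0.0367202 + 0.23·9.35179e-05 + 0.17·0.16807 + 0.16·0.141613 = 0.0674083.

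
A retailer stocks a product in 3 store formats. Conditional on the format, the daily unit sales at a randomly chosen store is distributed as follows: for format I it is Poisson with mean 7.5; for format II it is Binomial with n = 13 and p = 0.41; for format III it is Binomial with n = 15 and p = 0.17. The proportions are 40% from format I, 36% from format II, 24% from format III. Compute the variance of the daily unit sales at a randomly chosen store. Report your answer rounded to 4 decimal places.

Per component, I: μ=7.5, E[X²]=63.75; II: μ=5.33, E[X²]=31.5536; III: μ=2.55, E[X²]=8.619.
E[X] = 0.4·7.5 + 0.36·5.33 + 0.24·2.55 = 5.5308.
E[X²] = 0.4·63.75 + 0.36·31.5536 + 0.24·8.619 = 38.9279.
Var(X) = E[X²] − (E[X])² = 38.9279 − 30.5897 = 8.33811.

8.3381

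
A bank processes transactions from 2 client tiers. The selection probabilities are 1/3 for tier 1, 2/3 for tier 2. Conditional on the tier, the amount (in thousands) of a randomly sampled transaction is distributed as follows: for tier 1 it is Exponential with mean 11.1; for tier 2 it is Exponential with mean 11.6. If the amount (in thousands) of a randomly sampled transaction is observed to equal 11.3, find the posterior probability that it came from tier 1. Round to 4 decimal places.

Likelihoods f(11.3 | ·): 1: 0.0325505; 2: 0.0325446.
Posterior ∝ prior × likelihood. Numerator for 1: 0.333333·0.0325505 = 0.0108502.
Normalizing constant: 0.333333·0.0325505 + 0.666667·0.0325446 = 0.0325466.
P(1 | observation) = 0.0108502 / 0.0325466 = 0.333373.

0.3334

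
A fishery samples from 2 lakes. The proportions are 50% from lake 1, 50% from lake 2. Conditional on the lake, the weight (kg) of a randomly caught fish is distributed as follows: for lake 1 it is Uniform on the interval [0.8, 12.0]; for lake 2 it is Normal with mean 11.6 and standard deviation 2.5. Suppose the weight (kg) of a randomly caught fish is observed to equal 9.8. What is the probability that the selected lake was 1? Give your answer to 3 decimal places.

Likelihoods f(9.8 | ·): 1: 0.0892857; 2: 0.123141.
Posterior ∝ prior × likelihood. Numerator for 1: 0.5·0.0892857 = 0.0446429.
Normalizing constant: 0.5·0.0892857 + 0.5·0.123141 = 0.106213.
P(1 | observation) = 0.0446429 / 0.106213 = 0.420314.

0.420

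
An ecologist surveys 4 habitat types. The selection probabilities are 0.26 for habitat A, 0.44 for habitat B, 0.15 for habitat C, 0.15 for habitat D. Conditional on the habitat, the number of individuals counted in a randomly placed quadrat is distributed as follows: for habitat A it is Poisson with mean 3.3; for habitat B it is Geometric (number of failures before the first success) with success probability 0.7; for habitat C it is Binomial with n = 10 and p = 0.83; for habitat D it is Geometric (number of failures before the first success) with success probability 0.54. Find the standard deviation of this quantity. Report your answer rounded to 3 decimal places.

3.013

Per component, A: μ=3.3, E[X²]=14.19; B: μ=0.428571, E[X²]=0.795918; C: μ=8.3, E[X²]=70.301; D: μ=0.851852, E[X²]=2.30316.
E[X] = 0.26·3.3 + 0.44·0.428571 + 0.15·8.3 + 0.15·0.851852 = 2.41935.
E[X²] = 0.26·14.19 + 0.44·0.795918 + 0.15·70.301 + 0.15·2.30316 = 14.9302.
Var(X) = E[X²] − (E[X])² = 14.9302 − 5.85325 = 9.07698.
SD(X) = √9.07698 = 3.0128.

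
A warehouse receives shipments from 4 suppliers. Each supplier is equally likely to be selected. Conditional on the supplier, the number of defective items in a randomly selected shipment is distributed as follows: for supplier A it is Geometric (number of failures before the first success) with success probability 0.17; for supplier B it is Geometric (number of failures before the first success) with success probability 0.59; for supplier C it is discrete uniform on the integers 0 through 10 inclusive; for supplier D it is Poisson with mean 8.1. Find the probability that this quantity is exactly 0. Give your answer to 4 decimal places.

0.2128

Conditional on each supplier, P(X = 0): A: 0.17; B: 0.59; C: 0.0909091; D: 0.000303539.
By total probability, P(X = 0) = 0.25·0.17 + 0.25·0.59 + 0.25·0.0909091 + 0.25·0.000303539 = 0.212803.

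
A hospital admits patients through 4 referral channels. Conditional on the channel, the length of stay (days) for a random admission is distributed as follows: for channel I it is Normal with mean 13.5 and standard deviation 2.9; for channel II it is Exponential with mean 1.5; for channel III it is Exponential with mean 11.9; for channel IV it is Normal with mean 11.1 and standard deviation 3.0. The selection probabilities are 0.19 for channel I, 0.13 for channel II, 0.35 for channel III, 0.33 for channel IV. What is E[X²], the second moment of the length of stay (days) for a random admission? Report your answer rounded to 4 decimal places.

179.5667

For each component E[X²] = Var + (mean)², giving I: 190.66; II: 4.5; III: 283.22; IV: 132.21.
Overall E[X²] = 0.19·190.66 + 0.13·4.5 + 0.35·283.22 + 0.33·132.21 = 179.567.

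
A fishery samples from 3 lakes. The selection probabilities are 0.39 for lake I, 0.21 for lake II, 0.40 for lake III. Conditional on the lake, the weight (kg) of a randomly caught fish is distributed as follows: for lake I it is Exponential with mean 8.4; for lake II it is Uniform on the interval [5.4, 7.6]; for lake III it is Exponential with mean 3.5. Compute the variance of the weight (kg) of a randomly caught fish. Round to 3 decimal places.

Per component, I: μ=8.4, E[X²]=141.12; II: μ=6.5, E[X²]=42.6533; III: μ=3.5, E[X²]=24.5.
E[X] = 0.39·8.4 + 0.21·6.5 + 0.4·3.5 = 6.041.
E[X²] = 0.39·141.12 + 0.21·42.6533 + 0.4·24.5 = 73.794.
Var(X) = E[X²] − (E[X])² = 73.794 − 36.4937 = 37.3003.

37.300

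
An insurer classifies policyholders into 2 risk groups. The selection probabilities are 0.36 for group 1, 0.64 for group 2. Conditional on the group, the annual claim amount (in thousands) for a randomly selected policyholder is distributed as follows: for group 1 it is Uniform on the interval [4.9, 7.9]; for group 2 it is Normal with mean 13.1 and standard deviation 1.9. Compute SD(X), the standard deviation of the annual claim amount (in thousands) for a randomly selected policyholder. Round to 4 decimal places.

3.5949

Per component, 1: μ=6.4, E[X²]=41.71; 2: μ=13.1, E[X²]=175.22.
E[X] = 0.36·6.4 + 0.64·13.1 = 10.688.
E[X²] = 0.36·41.71 + 0.64·175.22 = 127.156.
Var(X) = E[X²] − (E[X])² = 127.156 − 114.233 = 12.9231.
SD(X) = √12.9231 = 3.59487.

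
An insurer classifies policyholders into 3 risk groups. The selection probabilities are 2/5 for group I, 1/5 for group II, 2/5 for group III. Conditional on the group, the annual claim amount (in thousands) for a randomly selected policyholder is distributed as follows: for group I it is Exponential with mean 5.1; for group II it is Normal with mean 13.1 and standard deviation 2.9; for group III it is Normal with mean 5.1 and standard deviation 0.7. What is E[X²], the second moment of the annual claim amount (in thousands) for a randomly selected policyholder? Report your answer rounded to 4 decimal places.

For each component E[X²] = Var + (mean)², giving I: 52.02; II: 180.02; III: 26.5.
Overall E[X²] = 0.4·52.02 + 0.2·180.02 + 0.4·26.5 = 67.412.

67.4120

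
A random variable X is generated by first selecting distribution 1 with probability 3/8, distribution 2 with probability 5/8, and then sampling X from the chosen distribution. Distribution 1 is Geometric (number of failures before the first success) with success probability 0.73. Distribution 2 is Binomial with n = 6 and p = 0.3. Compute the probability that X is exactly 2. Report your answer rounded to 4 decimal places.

0.2225

Conditional on each component, P(X = 2): 1: 0.053217; 2: 0.324135.
By total probability, P(X = 2) = 0.375·0.053217 + 0.625·0.324135 = 0.222541.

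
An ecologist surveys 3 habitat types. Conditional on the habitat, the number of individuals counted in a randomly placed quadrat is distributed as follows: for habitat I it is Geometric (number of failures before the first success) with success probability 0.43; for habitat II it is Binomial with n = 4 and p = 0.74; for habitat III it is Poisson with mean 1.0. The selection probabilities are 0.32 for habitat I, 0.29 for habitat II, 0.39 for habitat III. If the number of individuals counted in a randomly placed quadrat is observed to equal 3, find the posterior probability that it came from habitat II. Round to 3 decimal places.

0.712

Likelihoods P(X=3 | ·): I: 0.079633; II: 0.421433; III: 0.0613132.
Posterior ∝ prior × likelihood. Numerator for II: 0.29·0.421433 = 0.122216.
Normalizing constant: 0.32·0.079633 + 0.29·0.421433 + 0.39·0.0613132 = 0.17161.
P(II | observation) = 0.122216 / 0.17161 = 0.712169.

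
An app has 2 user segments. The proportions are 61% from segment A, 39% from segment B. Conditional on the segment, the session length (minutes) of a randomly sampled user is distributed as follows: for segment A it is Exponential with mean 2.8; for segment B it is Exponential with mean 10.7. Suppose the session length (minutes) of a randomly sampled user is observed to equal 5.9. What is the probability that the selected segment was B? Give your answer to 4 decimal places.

0.4422

Likelihoods f(5.9 | ·): A: 0.0434232; B: 0.053845.
Posterior ∝ prior × likelihood. Numerator for B: 0.39·0.053845 = 0.0209996.
Normalizing constant: 0.61·0.0434232 + 0.39·0.053845 = 0.0474877.
P(B | observation) = 0.0209996 / 0.0474877 = 0.442211.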